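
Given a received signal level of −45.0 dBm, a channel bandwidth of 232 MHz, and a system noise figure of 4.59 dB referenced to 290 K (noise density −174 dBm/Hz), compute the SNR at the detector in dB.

40.8 dB

Noise floor: N = −174 + 10 log₁₀(B) + NF
10 log₁₀(2.32×10⁸) = 83.65 dB
N = −174 + 83.65 + 4.59 = −85.76 dBm
SNR = P_sig − N = −45.0 − (−85.76) = 40.76 dB → 40.8 dB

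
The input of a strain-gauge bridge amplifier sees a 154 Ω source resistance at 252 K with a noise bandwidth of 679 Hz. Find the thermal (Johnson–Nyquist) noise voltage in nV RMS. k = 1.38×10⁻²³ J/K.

38.1 nV

V_n = √(4kTRB)
4kTRB = 4 × 1.38×10⁻²³ × 252 × 1.54×10² × 6.79×10² = 1.45×10⁻¹⁵ V²
V_n = √(1.45×10⁻¹⁵) = 3.81×10⁻⁸ V = 38.1 nV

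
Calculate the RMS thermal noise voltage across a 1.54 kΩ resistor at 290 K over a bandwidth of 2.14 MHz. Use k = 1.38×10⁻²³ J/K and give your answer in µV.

V_n = √(4kTRB)
4kTRB = 4 × 1.38×10⁻²³ × 290 × 1.54×10³ × 2.14×10⁶ = 5.28×10⁻¹¹ V²
V_n = √(5.28×10⁻¹¹) = 7.26×10⁻⁶ V = 7.26 µV

7.26 µV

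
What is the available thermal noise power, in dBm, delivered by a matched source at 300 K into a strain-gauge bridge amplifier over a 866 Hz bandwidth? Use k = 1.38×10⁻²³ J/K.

P_n = kTB = 1.38×10⁻²³ × 300 × 8.66×10² = 3.59×10⁻¹⁸ W
In dBm: 10 log₁₀(3.59×10⁻¹⁸ / 10⁻³) = −144.5 dBm

−144.5 dBm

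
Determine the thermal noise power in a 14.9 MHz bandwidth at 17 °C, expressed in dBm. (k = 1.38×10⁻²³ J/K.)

T = 17 °C + 273.15 = 290.15 K
P_n = kTB = 1.38×10⁻²³ × 290.15 × 1.49×10⁷ = 5.97×10⁻¹⁴ W
In dBm: 10 log₁₀(5.97×10⁻¹⁴ / 10⁻³) = −102.2 dBm

−102.2 dBm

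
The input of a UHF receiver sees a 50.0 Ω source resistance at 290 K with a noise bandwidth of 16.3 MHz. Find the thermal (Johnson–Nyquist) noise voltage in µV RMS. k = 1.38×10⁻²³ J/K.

V_n = √(4kTRB)
4kTRB = 4 × 1.38×10⁻²³ × 290 × 5.00×10¹ × 1.63×10⁷ = 1.30×10⁻¹¹ V²
V_n = √(1.30×10⁻¹¹) = 3.61×10⁻⁶ V = 3.61 µV

3.61 µV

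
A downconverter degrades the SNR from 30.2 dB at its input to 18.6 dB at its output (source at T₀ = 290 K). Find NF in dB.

NF (dB) = SNR_in(dB) − SNR_out(dB) when the source is at T₀
NF = 30.2 − 18.6 = 11.6 dB

11.6 dB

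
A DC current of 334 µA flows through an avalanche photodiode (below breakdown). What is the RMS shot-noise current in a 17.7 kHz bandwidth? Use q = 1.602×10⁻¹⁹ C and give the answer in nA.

1.38 nA

I_n = √(2qI·B)
2qI·B = 2 × 1.602×10⁻¹⁹ × 3.34×10⁻⁴ × 1.77×10⁴ = 1.89×10⁻¹⁸ A²
I_n = √(1.89×10⁻¹⁸) = 1.38×10⁻⁹ A = 1.38 nA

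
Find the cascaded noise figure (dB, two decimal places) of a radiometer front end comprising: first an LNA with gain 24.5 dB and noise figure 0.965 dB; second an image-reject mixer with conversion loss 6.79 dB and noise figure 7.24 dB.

1.02 dB

Convert to linear (a loss of L dB is a gain of −L dB): F_i = 10^(NF_i/10), G_i = 10^(G_i,dB/10)
  Stage 1: F_1 = 10^(0.965/10) = 1.249, G_1 = 10^(24.5/10) = 281.8
  Stage 2: F_2 = 10^(7.24/10) = 5.297, G_2 = 10^(−6.79/10) = 0.2094
Friis cascade:
  F = 1.249 + (5.297 − 1)/281.8 = 1.264
NF = 10 log₁₀(1.264) = 1.02 dB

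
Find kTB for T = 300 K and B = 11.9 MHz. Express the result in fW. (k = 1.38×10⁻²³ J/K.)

49.3 fW

P_n = kTB = 1.38×10⁻²³ × 300 × 1.19×10⁷ = 4.93×10⁻¹⁴ W = 49.3 fW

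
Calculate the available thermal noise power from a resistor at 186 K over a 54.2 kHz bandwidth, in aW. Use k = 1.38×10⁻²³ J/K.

139 aW

P_n = kTB = 1.38×10⁻²³ × 186 × 5.42×10⁴ = 1.39×10⁻¹⁶ W = 139 aW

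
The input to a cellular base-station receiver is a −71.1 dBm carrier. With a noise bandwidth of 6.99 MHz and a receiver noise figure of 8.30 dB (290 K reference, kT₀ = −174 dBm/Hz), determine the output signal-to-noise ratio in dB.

26.2 dB

Noise floor: N = −174 + 10 log₁₀(B) + NF
10 log₁₀(6.99×10⁶) = 68.44 dB
N = −174 + 68.44 + 8.30 = −97.26 dBm
SNR = P_sig − N = −71.1 − (−97.26) = 26.16 dB → 26.2 dB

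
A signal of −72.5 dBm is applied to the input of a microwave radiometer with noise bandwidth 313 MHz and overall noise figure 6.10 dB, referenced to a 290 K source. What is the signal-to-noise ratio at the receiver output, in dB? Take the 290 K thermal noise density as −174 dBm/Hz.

10.4 dB

Noise floor: N = −174 + 10 log₁₀(B) + NF
10 log₁₀(3.13×10⁸) = 84.96 dB
N = −174 + 84.96 + 6.10 = −82.94 dBm
SNR = P_sig − N = −72.5 − (−82.94) = 10.44 dB → 10.4 dB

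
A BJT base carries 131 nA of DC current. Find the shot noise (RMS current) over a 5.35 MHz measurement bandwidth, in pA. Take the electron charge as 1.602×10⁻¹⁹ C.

I_n = √(2qI·B)
2qI·B = 2 × 1.602×10⁻¹⁹ × 1.31×10⁻⁷ × 5.35×10⁶ = 2.25×10⁻¹⁹ A²
I_n = √(2.25×10⁻¹⁹) = 4.74×10⁻¹⁰ A = 474 pA

474 pA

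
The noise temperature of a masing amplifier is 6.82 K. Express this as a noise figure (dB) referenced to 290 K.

F = 1 + T_e/T₀ = 1 + 6.82/290 = 1.02352
NF = 10 log₁₀(1.02352) = 0.101 dB

0.101 dB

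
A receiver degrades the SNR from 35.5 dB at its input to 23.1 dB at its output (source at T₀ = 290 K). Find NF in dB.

NF (dB) = SNR_in(dB) − SNR_out(dB) when the source is at T₀
NF = 35.5 − 23.1 = 12.4 dB

12.4 dB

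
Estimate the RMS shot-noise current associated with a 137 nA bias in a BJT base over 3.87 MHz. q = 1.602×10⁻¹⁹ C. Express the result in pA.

I_n = √(2qI·B)
2qI·B = 2 × 1.602×10⁻¹⁹ × 1.37×10⁻⁷ × 3.87×10⁶ = 1.70×10⁻¹⁹ A²
I_n = √(1.70×10⁻¹⁹) = 4.12×10⁻¹⁰ A = 412 pA

412 pA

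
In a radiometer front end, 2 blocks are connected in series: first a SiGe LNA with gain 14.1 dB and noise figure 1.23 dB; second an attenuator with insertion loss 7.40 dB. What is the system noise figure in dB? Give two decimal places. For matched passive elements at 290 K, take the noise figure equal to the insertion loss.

1.77 dB

Convert to linear (a loss of L dB is a gain of −L dB): F_i = 10^(NF_i/10), G_i = 10^(G_i,dB/10)
  Stage 1: F_1 = 10^(1.23/10) = 1.327, G_1 = 10^(14.1/10) = 25.70
  Stage 2: F_2 = 10^(7.40/10) = 5.495, G_2 = 10^(−7.40/10) = 0.1820
Friis cascade:
  F = 1.327 + (5.495 − 1)/25.70 = 1.502
NF = 10 log₁₀(1.502) = 1.77 dB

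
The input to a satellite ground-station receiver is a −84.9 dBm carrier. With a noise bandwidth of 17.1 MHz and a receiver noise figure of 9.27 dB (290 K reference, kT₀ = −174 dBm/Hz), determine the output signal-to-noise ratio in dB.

7.5 dB

Noise floor: N = −174 + 10 log₁₀(B) + NF
10 log₁₀(1.71×10⁷) = 72.33 dB
N = −174 + 72.33 + 9.27 = −92.40 dBm
SNR = P_sig − N = −84.9 − (−92.40) = 7.50 dB → 7.5 dB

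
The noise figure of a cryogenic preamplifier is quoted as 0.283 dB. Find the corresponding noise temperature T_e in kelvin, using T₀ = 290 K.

19.5 K

F = 10^(0.283/10) = 1.06733
T_e = (F − 1)·T₀ = (1.06733 − 1) × 290 = 19.5 K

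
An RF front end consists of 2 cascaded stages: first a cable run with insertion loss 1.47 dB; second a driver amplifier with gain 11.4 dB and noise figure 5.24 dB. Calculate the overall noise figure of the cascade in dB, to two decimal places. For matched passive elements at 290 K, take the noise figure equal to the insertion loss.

6.71 dB

Convert to linear (a loss of L dB is a gain of −L dB): F_i = 10^(NF_i/10), G_i = 10^(G_i,dB/10)
  Stage 1: F_1 = 10^(1.47/10) = 1.403, G_1 = 10^(−1.47/10) = 0.7129
  Stage 2: F_2 = 10^(5.24/10) = 3.342, G_2 = 10^(11.4/10) = 13.80
Friis cascade:
  F = 1.403 + (3.342 − 1)/0.7129 = 4.688
NF = 10 log₁₀(4.688) = 6.71 dB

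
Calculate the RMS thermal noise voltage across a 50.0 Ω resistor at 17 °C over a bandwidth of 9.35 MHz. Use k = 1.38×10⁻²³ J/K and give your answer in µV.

T = 17 °C + 273.15 = 290.15 K
V_n = √(4kTRB)
4kTRB = 4 × 1.38×10⁻²³ × 290.15 × 5.00×10¹ × 9.35×10⁶ = 7.49×10⁻¹² V²
V_n = √(7.49×10⁻¹²) = 2.74×10⁻⁶ V = 2.74 µV

2.74 µV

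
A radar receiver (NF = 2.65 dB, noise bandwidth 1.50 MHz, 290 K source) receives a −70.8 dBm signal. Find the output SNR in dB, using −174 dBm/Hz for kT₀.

38.8 dB

Noise floor: N = −174 + 10 log₁₀(B) + NF
10 log₁₀(1.50×10⁶) = 61.76 dB
N = −174 + 61.76 + 2.65 = −109.59 dBm
SNR = P_sig − N = −70.8 − (−109.59) = 38.79 dB → 38.8 dB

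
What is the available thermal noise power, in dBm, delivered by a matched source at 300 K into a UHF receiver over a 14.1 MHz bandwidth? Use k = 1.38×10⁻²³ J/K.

P_n = kTB = 1.38×10⁻²³ × 300 × 1.41×10⁷ = 5.84×10⁻¹⁴ W
In dBm: 10 log₁₀(5.84×10⁻¹⁴ / 10⁻³) = −102.3 dBm

−102.3 dBm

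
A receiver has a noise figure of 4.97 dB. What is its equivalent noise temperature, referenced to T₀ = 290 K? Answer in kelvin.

621 K

F = 10^(4.97/10) = 3.14051
T_e = (F − 1)·T₀ = (3.14051 − 1) × 290 = 621 K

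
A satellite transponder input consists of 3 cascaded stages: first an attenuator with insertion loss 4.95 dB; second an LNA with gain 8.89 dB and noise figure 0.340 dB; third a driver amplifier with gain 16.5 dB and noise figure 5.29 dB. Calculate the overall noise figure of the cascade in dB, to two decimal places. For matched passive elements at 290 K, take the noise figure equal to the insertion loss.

6.38 dB

Convert to linear (a loss of L dB is a gain of −L dB): F_i = 10^(NF_i/10), G_i = 10^(G_i,dB/10)
  Stage 1: F_1 = 10^(4.95/10) = 3.126, G_1 = 10^(−4.95/10) = 0.3199
  Stage 2: F_2 = 10^(0.340/10) = 1.081, G_2 = 10^(8.89/10) = 7.745
  Stage 3: F_3 = 10^(5.29/10) = 3.381, G_3 = 10^(16.5/10) = 44.67
Friis cascade:
  F = 3.126 + (1.081 − 1)/0.3199 + (3.381 − 1)/2.477 = 4.342
NF = 10 log₁₀(4.342) = 6.38 dB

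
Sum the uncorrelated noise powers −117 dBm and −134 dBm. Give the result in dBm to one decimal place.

Convert to linear, add, convert back:
P₁ = 2.00×10⁻¹⁵ W, P₂ = 3.98×10⁻¹⁷ W
P_tot = 2.04×10⁻¹⁵ W → 10 log₁₀(P_tot / 10⁻³) = −116.9 dBm

−116.9 dBm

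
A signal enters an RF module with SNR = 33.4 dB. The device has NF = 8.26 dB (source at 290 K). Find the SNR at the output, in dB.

By definition F = SNR_in/SNR_out, so in dB: SNR_out = SNR_in − NF
SNR_out = 33.4 − 8.26 = 25.14 dB

25.14 dB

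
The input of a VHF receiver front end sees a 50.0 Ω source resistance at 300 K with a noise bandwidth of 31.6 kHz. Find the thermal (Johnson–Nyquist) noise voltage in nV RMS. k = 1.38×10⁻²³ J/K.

V_n = √(4kTRB)
4kTRB = 4 × 1.38×10⁻²³ × 300 × 5.00×10¹ × 3.16×10⁴ = 2.62×10⁻¹⁴ V²
V_n = √(2.62×10⁻¹⁴) = 1.62×10⁻⁷ V = 162 nV

162 nV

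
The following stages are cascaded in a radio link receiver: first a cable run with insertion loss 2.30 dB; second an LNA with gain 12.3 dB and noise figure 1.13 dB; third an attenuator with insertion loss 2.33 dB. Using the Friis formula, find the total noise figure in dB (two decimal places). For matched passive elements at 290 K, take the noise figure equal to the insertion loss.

3.57 dB

Convert to linear (a loss of L dB is a gain of −L dB): F_i = 10^(NF_i/10), G_i = 10^(G_i,dB/10)
  Stage 1: F_1 = 10^(2.30/10) = 1.698, G_1 = 10^(−2.30/10) = 0.5888
  Stage 2: F_2 = 10^(1.13/10) = 1.297, G_2 = 10^(12.3/10) = 16.98
  Stage 3: F_3 = 10^(2.33/10) = 1.710, G_3 = 10^(−2.33/10) = 0.5848
Friis cascade:
  F = 1.698 + (1.297 − 1)/0.5888 + (1.710 − 1)/10.00 = 2.274
NF = 10 log₁₀(2.274) = 3.57 dB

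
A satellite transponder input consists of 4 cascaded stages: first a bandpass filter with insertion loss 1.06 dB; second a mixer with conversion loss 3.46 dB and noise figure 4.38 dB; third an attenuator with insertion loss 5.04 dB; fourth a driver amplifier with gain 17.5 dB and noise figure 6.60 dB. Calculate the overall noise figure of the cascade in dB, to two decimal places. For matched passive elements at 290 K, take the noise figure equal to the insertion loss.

16.23 dB

Convert to linear (a loss of L dB is a gain of −L dB): F_i = 10^(NF_i/10), G_i = 10^(G_i,dB/10)
  Stage 1: F_1 = 10^(1.06/10) = 1.276, G_1 = 10^(−1.06/10) = 0.7834
  Stage 2: F_2 = 10^(4.38/10) = 2.742, G_2 = 10^(−3.46/10) = 0.4508
  Stage 3: F_3 = 10^(5.04/10) = 3.192, G_3 = 10^(−5.04/10) = 0.3133
  Stage 4: F_4 = 10^(6.60/10) = 4.571, G_4 = 10^(17.5/10) = 56.23
Friis cascade:
  F = 1.276 + (2.742 − 1)/0.7834 + (3.192 − 1)/0.3532 + (4.571 − 1)/0.1107 = 41.97
NF = 10 log₁₀(41.97) = 16.23 dB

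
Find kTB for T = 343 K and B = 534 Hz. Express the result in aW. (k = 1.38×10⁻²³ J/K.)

2.53 aW

P_n = kTB = 1.38×10⁻²³ × 343 × 5.34×10² = 2.53×10⁻¹⁸ W = 2.53 aW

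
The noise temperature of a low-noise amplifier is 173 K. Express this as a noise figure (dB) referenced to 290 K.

2.03 dB

F = 1 + T_e/T₀ = 1 + 173/290 = 1.59655
NF = 10 log₁₀(1.59655) = 2.03 dB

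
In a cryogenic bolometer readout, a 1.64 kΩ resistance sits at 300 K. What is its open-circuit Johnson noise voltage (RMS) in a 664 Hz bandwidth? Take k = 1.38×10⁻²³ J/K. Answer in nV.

134 nV

V_n = √(4kTRB)
4kTRB = 4 × 1.38×10⁻²³ × 300 × 1.64×10³ × 6.64×10² = 1.80×10⁻¹⁴ V²
V_n = √(1.80×10⁻¹⁴) = 1.34×10⁻⁷ V = 134 nV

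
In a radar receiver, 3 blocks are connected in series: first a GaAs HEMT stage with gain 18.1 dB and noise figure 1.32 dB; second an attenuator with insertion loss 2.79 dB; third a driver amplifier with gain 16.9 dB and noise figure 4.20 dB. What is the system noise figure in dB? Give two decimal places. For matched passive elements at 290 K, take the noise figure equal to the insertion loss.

Convert to linear (a loss of L dB is a gain of −L dB): F_i = 10^(NF_i/10), G_i = 10^(G_i,dB/10)
  Stage 1: F_1 = 10^(1.32/10) = 1.355, G_1 = 10^(18.1/10) = 64.57
  Stage 2: F_2 = 10^(2.79/10) = 1.901, G_2 = 10^(−2.79/10) = 0.5260
  Stage 3: F_3 = 10^(4.20/10) = 2.630, G_3 = 10^(16.9/10) = 48.98
Friis cascade:
  F = 1.355 + (1.901 − 1)/64.57 + (2.630 − 1)/33.96 = 1.417
NF = 10 log₁₀(1.417) = 1.51 dB

1.51 dB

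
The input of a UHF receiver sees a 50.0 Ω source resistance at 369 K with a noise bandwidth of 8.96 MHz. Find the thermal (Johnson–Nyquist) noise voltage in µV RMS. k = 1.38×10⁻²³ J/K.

3.02 µV

V_n = √(4kTRB)
4kTRB = 4 × 1.38×10⁻²³ × 369 × 5.00×10¹ × 8.96×10⁶ = 9.13×10⁻¹² V²
V_n = √(9.13×10⁻¹²) = 3.02×10⁻⁶ V = 3.02 µV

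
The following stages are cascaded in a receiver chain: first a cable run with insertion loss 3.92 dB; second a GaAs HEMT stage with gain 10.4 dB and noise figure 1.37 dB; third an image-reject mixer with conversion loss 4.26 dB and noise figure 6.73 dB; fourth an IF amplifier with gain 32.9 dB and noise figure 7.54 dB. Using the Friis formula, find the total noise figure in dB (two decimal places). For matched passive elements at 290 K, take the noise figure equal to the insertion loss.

Convert to linear (a loss of L dB is a gain of −L dB): F_i = 10^(NF_i/10), G_i = 10^(G_i,dB/10)
  Stage 1: F_1 = 10^(3.92/10) = 2.466, G_1 = 10^(−3.92/10) = 0.4055
  Stage 2: F_2 = 10^(1.37/10) = 1.371, G_2 = 10^(10.4/10) = 10.96
  Stage 3: F_3 = 10^(6.73/10) = 4.710, G_3 = 10^(−4.26/10) = 0.3750
  Stage 4: F_4 = 10^(7.54/10) = 5.675, G_4 = 10^(32.9/10) = 1950
Friis cascade:
  F = 2.466 + (1.371 − 1)/0.4055 + (4.710 − 1)/4.446 + (5.675 − 1)/1.667 = 7.019
NF = 10 log₁₀(7.019) = 8.46 dB

8.46 dB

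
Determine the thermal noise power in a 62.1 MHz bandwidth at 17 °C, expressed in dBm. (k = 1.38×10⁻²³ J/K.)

−96.0 dBm

T = 17 °C + 273.15 = 290.15 K
P_n = kTB = 1.38×10⁻²³ × 290.15 × 6.21×10⁷ = 2.49×10⁻¹³ W
In dBm: 10 log₁₀(2.49×10⁻¹³ / 10⁻³) = −96.0 dBm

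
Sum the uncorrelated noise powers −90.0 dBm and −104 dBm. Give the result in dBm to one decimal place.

Convert to linear, add, convert back:
P₁ = 1.00×10⁻¹² W, P₂ = 3.98×10⁻¹⁴ W
P_tot = 1.04×10⁻¹² W → 10 log₁₀(P_tot / 10⁻³) = −89.8 dBm

−89.8 dBm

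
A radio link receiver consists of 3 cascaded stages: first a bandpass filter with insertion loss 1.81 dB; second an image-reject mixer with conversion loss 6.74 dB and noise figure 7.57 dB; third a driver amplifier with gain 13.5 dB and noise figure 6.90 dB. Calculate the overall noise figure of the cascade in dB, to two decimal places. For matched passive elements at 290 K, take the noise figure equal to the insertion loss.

15.63 dB

Convert to linear (a loss of L dB is a gain of −L dB): F_i = 10^(NF_i/10), G_i = 10^(G_i,dB/10)
  Stage 1: F_1 = 10^(1.81/10) = 1.517, G_1 = 10^(−1.81/10) = 0.6592
  Stage 2: F_2 = 10^(7.57/10) = 5.715, G_2 = 10^(−6.74/10) = 0.2118
  Stage 3: F_3 = 10^(6.90/10) = 4.898, G_3 = 10^(13.5/10) = 22.39
Friis cascade:
  F = 1.517 + (5.715 − 1)/0.6592 + (4.898 − 1)/0.1396 = 36.58
NF = 10 log₁₀(36.58) = 15.63 dB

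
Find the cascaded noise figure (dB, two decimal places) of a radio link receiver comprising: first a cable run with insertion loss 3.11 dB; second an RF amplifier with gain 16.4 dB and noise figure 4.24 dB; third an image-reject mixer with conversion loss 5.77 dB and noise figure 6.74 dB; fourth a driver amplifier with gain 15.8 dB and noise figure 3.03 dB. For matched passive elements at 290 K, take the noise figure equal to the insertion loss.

Convert to linear (a loss of L dB is a gain of −L dB): F_i = 10^(NF_i/10), G_i = 10^(G_i,dB/10)
  Stage 1: F_1 = 10^(3.11/10) = 2.046, G_1 = 10^(−3.11/10) = 0.4887
  Stage 2: F_2 = 10^(4.24/10) = 2.655, G_2 = 10^(16.4/10) = 43.65
  Stage 3: F_3 = 10^(6.74/10) = 4.721, G_3 = 10^(−5.77/10) = 0.2649
  Stage 4: F_4 = 10^(3.03/10) = 2.009, G_4 = 10^(15.8/10) = 38.02
Friis cascade:
  F = 2.046 + (2.655 − 1)/0.4887 + (4.721 − 1)/21.33 + (2.009 − 1)/5.649 = 5.786
NF = 10 log₁₀(5.786) = 7.62 dB

7.62 dB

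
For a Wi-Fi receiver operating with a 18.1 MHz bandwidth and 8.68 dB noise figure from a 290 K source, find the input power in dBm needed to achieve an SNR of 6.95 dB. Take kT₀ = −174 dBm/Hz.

−85.8 dBm

Sensitivity = −174 + 10 log₁₀(B) + NF + SNR_min
= −174 + 72.58 + 8.68 + 6.95
= −85.79 dBm → −85.8 dBm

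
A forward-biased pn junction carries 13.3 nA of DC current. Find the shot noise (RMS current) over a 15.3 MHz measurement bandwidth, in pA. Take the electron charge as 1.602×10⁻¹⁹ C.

I_n = √(2qI·B)
2qI·B = 2 × 1.602×10⁻¹⁹ × 1.33×10⁻⁸ × 1.53×10⁷ = 6.52×10⁻²⁰ A²
I_n = √(6.52×10⁻²⁰) = 2.55×10⁻¹⁰ A = 255 pA

255 pA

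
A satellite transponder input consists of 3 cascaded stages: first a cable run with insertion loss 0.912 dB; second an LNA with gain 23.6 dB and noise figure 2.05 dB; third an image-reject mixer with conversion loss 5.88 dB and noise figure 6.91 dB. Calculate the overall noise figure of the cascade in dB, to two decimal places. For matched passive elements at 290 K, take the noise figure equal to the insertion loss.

3.01 dB

Convert to linear (a loss of L dB is a gain of −L dB): F_i = 10^(NF_i/10), G_i = 10^(G_i,dB/10)
  Stage 1: F_1 = 10^(0.912/10) = 1.234, G_1 = 10^(−0.912/10) = 0.8106
  Stage 2: F_2 = 10^(2.05/10) = 1.603, G_2 = 10^(23.6/10) = 229.1
  Stage 3: F_3 = 10^(6.91/10) = 4.909, G_3 = 10^(−5.88/10) = 0.2582
Friis cascade:
  F = 1.234 + (1.603 − 1)/0.8106 + (4.909 − 1)/185.7 = 1.999
NF = 10 log₁₀(1.999) = 3.01 dB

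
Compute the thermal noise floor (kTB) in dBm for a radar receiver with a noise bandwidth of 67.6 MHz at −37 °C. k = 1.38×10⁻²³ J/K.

−96.6 dBm

T = −37 °C + 273.15 = 236.15 K
P_n = kTB = 1.38×10⁻²³ × 236.15 × 6.76×10⁷ = 2.20×10⁻¹³ W
In dBm: 10 log₁₀(2.20×10⁻¹³ / 10⁻³) = −96.6 dBm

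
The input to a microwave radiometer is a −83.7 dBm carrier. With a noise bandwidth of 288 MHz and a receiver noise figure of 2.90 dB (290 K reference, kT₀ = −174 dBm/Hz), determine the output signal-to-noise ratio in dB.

Noise floor: N = −174 + 10 log₁₀(B) + NF
10 log₁₀(2.88×10⁸) = 84.59 dB
N = −174 + 84.59 + 2.90 = −86.51 dBm
SNR = P_sig − N = −83.7 − (−86.51) = 2.81 dB → 2.8 dB

2.8 dB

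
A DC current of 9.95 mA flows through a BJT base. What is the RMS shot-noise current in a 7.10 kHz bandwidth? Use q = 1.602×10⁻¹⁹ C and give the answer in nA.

I_n = √(2qI·B)
2qI·B = 2 × 1.602×10⁻¹⁹ × 9.95×10⁻³ × 7.10×10³ = 2.26×10⁻¹⁷ A²
I_n = √(2.26×10⁻¹⁷) = 4.76×10⁻⁹ A = 4.76 nA

4.76 nA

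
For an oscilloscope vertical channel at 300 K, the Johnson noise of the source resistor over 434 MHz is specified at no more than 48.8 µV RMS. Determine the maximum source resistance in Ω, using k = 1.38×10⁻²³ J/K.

Johnson–Nyquist: V_n = √(4kTRB) ⇒ R = V_n² / (4kTB)
4kTB = 4 × 1.38×10⁻²³ × 300 × 4.34×10⁸ = 7.19×10⁻¹²
R = (4.88×10⁻⁵)² / 7.19×10⁻¹² = 3.31×10² Ω = 331 Ω

331 Ω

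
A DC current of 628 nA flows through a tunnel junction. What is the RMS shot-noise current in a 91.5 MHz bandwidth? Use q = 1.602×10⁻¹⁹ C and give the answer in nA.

I_n = √(2qI·B)
2qI·B = 2 × 1.602×10⁻¹⁹ × 6.28×10⁻⁷ × 9.15×10⁷ = 1.84×10⁻¹⁷ A²
I_n = √(1.84×10⁻¹⁷) = 4.29×10⁻⁹ A = 4.29 nA

4.29 nA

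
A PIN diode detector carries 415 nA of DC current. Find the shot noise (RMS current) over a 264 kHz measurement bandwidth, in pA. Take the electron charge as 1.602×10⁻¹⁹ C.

I_n = √(2qI·B)
2qI·B = 2 × 1.602×10⁻¹⁹ × 4.15×10⁻⁷ × 2.64×10⁵ = 3.51×10⁻²⁰ A²
I_n = √(3.51×10⁻²⁰) = 1.87×10⁻¹⁰ A = 187 pA

187 pA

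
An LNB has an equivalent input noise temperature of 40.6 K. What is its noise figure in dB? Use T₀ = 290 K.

F = 1 + T_e/T₀ = 1 + 40.6/290 = 1.14
NF = 10 log₁₀(1.14) = 0.569 dB

0.569 dB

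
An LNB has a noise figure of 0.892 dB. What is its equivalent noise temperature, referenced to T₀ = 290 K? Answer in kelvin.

F = 10^(0.892/10) = 1.228
T_e = (F − 1)·T₀ = (1.228 − 1) × 290 = 66.1 K

66.1 K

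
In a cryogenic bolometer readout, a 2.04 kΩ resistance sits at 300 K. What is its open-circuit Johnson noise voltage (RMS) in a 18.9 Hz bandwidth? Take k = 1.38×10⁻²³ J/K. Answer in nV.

25.3 nV

V_n = √(4kTRB)
4kTRB = 4 × 1.38×10⁻²³ × 300 × 2.04×10³ × 1.89×10¹ = 6.38×10⁻¹⁶ V²
V_n = √(6.38×10⁻¹⁶) = 2.53×10⁻⁸ V = 25.3 nV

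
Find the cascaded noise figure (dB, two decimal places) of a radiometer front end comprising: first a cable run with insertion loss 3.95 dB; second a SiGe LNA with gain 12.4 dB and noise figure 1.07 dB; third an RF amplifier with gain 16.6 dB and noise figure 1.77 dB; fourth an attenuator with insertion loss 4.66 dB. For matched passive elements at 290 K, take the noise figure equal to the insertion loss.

Convert to linear (a loss of L dB is a gain of −L dB): F_i = 10^(NF_i/10), G_i = 10^(G_i,dB/10)
  Stage 1: F_1 = 10^(3.95/10) = 2.483, G_1 = 10^(−3.95/10) = 0.4027
  Stage 2: F_2 = 10^(1.07/10) = 1.279, G_2 = 10^(12.4/10) = 17.38
  Stage 3: F_3 = 10^(1.77/10) = 1.503, G_3 = 10^(16.6/10) = 45.71
  Stage 4: F_4 = 10^(4.66/10) = 2.924, G_4 = 10^(−4.66/10) = 0.3420
Friis cascade:
  F = 2.483 + (1.279 − 1)/0.4027 + (1.503 − 1)/6.998 + (2.924 − 1)/319.9 = 3.255
NF = 10 log₁₀(3.255) = 5.13 dB

5.13 dB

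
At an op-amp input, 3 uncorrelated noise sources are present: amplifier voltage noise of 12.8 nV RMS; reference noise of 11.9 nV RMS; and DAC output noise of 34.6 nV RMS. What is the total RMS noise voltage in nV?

38.8 nV

Uncorrelated sources add in power (mean-square): V_tot = √(ΣV_i²)
V_tot = √[(1.28×10⁻⁸)² + (1.19×10⁻⁸)² + (3.46×10⁻⁸)²] = 3.88×10⁻⁸ V = 38.8 nV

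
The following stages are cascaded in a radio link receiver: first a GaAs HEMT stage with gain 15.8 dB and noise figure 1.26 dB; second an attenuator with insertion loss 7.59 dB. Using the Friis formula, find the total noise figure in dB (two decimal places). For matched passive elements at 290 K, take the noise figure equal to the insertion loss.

1.65 dB

Convert to linear (a loss of L dB is a gain of −L dB): F_i = 10^(NF_i/10), G_i = 10^(G_i,dB/10)
  Stage 1: F_1 = 10^(1.26/10) = 1.337, G_1 = 10^(15.8/10) = 38.02
  Stage 2: F_2 = 10^(7.59/10) = 5.741, G_2 = 10^(−7.59/10) = 0.1742
Friis cascade:
  F = 1.337 + (5.741 − 1)/38.02 = 1.461
NF = 10 log₁₀(1.461) = 1.65 dB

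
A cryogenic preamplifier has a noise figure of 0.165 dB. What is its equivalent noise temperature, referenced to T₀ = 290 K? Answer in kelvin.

F = 10^(0.165/10) = 1.03872
T_e = (F − 1)·T₀ = (1.03872 − 1) × 290 = 11.2 K

11.2 K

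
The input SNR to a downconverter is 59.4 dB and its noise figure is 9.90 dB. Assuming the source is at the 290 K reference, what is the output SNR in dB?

By definition F = SNR_in/SNR_out, so in dB: SNR_out = SNR_in − NF
SNR_out = 59.4 − 9.90 = 49.50 dB

49.50 dB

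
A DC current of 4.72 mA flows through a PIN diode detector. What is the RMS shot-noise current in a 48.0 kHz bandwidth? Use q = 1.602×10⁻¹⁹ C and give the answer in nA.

8.52 nA

I_n = √(2qI·B)
2qI·B = 2 × 1.602×10⁻¹⁹ × 4.72×10⁻³ × 4.80×10⁴ = 7.26×10⁻¹⁷ A²
I_n = √(7.26×10⁻¹⁷) = 8.52×10⁻⁹ A = 8.52 nA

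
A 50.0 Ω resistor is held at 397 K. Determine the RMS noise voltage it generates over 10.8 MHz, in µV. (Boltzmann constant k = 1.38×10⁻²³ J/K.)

3.44 µV

V_n = √(4kTRB)
4kTRB = 4 × 1.38×10⁻²³ × 397 × 5.00×10¹ × 1.08×10⁷ = 1.18×10⁻¹¹ V²
V_n = √(1.18×10⁻¹¹) = 3.44×10⁻⁶ V = 3.44 µV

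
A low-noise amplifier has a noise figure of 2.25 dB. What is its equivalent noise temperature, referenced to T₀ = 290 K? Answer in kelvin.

F = 10^(2.25/10) = 1.6788
T_e = (F − 1)·T₀ = (1.6788 − 1) × 290 = 197 K

197 K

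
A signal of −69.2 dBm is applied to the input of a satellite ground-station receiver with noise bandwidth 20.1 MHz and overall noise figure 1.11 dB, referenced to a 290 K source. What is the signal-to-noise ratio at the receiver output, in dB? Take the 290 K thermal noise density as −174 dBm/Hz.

30.7 dB

Noise floor: N = −174 + 10 log₁₀(B) + NF
10 log₁₀(2.01×10⁷) = 73.03 dB
N = −174 + 73.03 + 1.11 = −99.86 dBm
SNR = P_sig − N = −69.2 − (−99.86) = 30.66 dB → 30.7 dB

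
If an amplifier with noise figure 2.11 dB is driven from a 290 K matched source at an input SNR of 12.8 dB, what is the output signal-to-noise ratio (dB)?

By definition F = SNR_in/SNR_out, so in dB: SNR_out = SNR_in − NF
SNR_out = 12.8 − 2.11 = 10.69 dB

10.69 dB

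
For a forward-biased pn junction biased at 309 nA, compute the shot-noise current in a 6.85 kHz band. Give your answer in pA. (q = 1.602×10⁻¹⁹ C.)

I_n = √(2qI·B)
2qI·B = 2 × 1.602×10⁻¹⁹ × 3.09×10⁻⁷ × 6.85×10³ = 6.78×10⁻²² A²
I_n = √(6.78×10⁻²²) = 2.60×10⁻¹¹ A = 26.0 pA

26.0 pA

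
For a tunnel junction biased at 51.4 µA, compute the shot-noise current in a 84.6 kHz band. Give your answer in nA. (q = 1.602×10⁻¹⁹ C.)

I_n = √(2qI·B)
2qI·B = 2 × 1.602×10⁻¹⁹ × 5.14×10⁻⁵ × 8.46×10⁴ = 1.39×10⁻¹⁸ A²
I_n = √(1.39×10⁻¹⁸) = 1.18×10⁻⁹ A = 1.18 nA

1.18 nA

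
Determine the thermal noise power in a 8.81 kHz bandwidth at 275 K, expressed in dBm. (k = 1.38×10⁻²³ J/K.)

P_n = kTB = 1.38×10⁻²³ × 275 × 8.81×10³ = 3.34×10⁻¹⁷ W
In dBm: 10 log₁₀(3.34×10⁻¹⁷ / 10⁻³) = −134.8 dBm

−134.8 dBm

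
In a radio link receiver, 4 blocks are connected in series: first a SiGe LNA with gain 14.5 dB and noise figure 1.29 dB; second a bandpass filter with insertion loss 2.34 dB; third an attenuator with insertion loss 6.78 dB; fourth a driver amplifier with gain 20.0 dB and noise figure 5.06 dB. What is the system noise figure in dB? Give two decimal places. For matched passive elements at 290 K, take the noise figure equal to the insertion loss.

3.50 dB

Convert to linear (a loss of L dB is a gain of −L dB): F_i = 10^(NF_i/10), G_i = 10^(G_i,dB/10)
  Stage 1: F_1 = 10^(1.29/10) = 1.346, G_1 = 10^(14.5/10) = 28.18
  Stage 2: F_2 = 10^(2.34/10) = 1.714, G_2 = 10^(−2.34/10) = 0.5834
  Stage 3: F_3 = 10^(6.78/10) = 4.764, G_3 = 10^(−6.78/10) = 0.2099
  Stage 4: F_4 = 10^(5.06/10) = 3.206, G_4 = 10^(20.0/10) = 100.0
Friis cascade:
  F = 1.346 + (1.714 − 1)/28.18 + (4.764 − 1)/16.44 + (3.206 − 1)/3.451 = 2.239
NF = 10 log₁₀(2.239) = 3.50 dB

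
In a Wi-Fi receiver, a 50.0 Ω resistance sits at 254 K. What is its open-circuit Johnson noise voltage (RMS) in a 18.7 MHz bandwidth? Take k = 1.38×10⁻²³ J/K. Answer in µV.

3.62 µV

V_n = √(4kTRB)
4kTRB = 4 × 1.38×10⁻²³ × 254 × 5.00×10¹ × 1.87×10⁷ = 1.31×10⁻¹¹ V²
V_n = √(1.31×10⁻¹¹) = 3.62×10⁻⁶ V = 3.62 µV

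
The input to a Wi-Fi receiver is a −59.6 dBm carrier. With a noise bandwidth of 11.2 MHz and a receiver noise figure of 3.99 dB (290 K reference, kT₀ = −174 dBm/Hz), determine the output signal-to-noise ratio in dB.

Noise floor: N = −174 + 10 log₁₀(B) + NF
10 log₁₀(1.12×10⁷) = 70.49 dB
N = −174 + 70.49 + 3.99 = −99.52 dBm
SNR = P_sig − N = −59.6 − (−99.52) = 39.92 dB → 39.9 dB

39.9 dB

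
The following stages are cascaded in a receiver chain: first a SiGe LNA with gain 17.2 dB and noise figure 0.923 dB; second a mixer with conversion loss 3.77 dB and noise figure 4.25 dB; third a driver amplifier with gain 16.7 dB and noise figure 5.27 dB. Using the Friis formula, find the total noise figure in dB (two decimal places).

Convert to linear (a loss of L dB is a gain of −L dB): F_i = 10^(NF_i/10), G_i = 10^(G_i,dB/10)
  Stage 1: F_1 = 10^(0.923/10) = 1.237, G_1 = 10^(17.2/10) = 52.48
  Stage 2: F_2 = 10^(4.25/10) = 2.661, G_2 = 10^(−3.77/10) = 0.4198
  Stage 3: F_3 = 10^(5.27/10) = 3.365, G_3 = 10^(16.7/10) = 46.77
Friis cascade:
  F = 1.237 + (2.661 − 1)/52.48 + (3.365 − 1)/22.03 = 1.376
NF = 10 log₁₀(1.376) = 1.39 dB

1.39 dB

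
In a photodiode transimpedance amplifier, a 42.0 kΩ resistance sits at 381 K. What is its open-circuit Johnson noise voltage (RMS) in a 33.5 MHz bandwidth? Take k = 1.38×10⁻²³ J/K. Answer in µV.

172 µV

V_n = √(4kTRB)
4kTRB = 4 × 1.38×10⁻²³ × 381 × 4.20×10⁴ × 3.35×10⁷ = 2.96×10⁻⁸ V²
V_n = √(2.96×10⁻⁸) = 1.72×10⁻⁴ V = 172 µV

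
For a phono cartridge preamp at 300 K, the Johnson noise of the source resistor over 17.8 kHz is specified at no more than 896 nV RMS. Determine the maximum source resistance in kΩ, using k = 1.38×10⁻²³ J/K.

Johnson–Nyquist: V_n = √(4kTRB) ⇒ R = V_n² / (4kTB)
4kTB = 4 × 1.38×10⁻²³ × 300 × 1.78×10⁴ = 2.95×10⁻¹⁶
R = (8.96×10⁻⁷)² / 2.95×10⁻¹⁶ = 2.72×10³ Ω = 2.72 kΩ

2.72 kΩ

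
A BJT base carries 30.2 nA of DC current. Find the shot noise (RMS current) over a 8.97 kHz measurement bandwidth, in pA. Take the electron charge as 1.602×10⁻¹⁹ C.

9.32 pA

I_n = √(2qI·B)
2qI·B = 2 × 1.602×10⁻¹⁹ × 3.02×10⁻⁸ × 8.97×10³ = 8.68×10⁻²³ A²
I_n = √(8.68×10⁻²³) = 9.32×10⁻¹² A = 9.32 pA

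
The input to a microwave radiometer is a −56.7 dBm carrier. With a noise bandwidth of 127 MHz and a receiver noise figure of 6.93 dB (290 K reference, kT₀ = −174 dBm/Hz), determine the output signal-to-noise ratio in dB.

29.3 dB

Noise floor: N = −174 + 10 log₁₀(B) + NF
10 log₁₀(1.27×10⁸) = 81.04 dB
N = −174 + 81.04 + 6.93 = −86.03 dBm
SNR = P_sig − N = −56.7 − (−86.03) = 29.33 dB → 29.3 dB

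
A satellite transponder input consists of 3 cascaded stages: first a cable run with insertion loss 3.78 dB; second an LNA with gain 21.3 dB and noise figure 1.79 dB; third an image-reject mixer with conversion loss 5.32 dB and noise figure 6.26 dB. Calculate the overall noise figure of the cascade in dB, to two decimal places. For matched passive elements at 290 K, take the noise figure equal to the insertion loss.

Convert to linear (a loss of L dB is a gain of −L dB): F_i = 10^(NF_i/10), G_i = 10^(G_i,dB/10)
  Stage 1: F_1 = 10^(3.78/10) = 2.388, G_1 = 10^(−3.78/10) = 0.4188
  Stage 2: F_2 = 10^(1.79/10) = 1.510, G_2 = 10^(21.3/10) = 134.9
  Stage 3: F_3 = 10^(6.26/10) = 4.227, G_3 = 10^(−5.32/10) = 0.2938
Friis cascade:
  F = 2.388 + (1.510 − 1)/0.4188 + (4.227 − 1)/56.49 = 3.663
NF = 10 log₁₀(3.663) = 5.64 dB

5.64 dB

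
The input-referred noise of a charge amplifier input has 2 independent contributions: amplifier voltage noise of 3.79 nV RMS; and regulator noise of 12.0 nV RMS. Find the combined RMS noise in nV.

12.6 nV

Uncorrelated sources add in power (mean-square): V_tot = √(ΣV_i²)
V_tot = √[(3.79×10⁻⁹)² + (1.20×10⁻⁸)²] = 1.26×10⁻⁸ V = 12.6 nV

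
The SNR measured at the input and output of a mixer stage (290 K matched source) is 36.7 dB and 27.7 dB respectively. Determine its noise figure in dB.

NF (dB) = SNR_in(dB) − SNR_out(dB) when the source is at T₀
NF = 36.7 − 27.7 = 9.0 dB

9.0 dB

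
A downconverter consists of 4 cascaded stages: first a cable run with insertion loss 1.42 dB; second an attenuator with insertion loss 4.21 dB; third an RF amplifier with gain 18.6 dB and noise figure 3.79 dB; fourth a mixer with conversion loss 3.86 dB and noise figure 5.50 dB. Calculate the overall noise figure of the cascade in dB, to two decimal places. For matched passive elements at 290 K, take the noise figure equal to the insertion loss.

Convert to linear (a loss of L dB is a gain of −L dB): F_i = 10^(NF_i/10), G_i = 10^(G_i,dB/10)
  Stage 1: F_1 = 10^(1.42/10) = 1.387, G_1 = 10^(−1.42/10) = 0.7211
  Stage 2: F_2 = 10^(4.21/10) = 2.636, G_2 = 10^(−4.21/10) = 0.3793
  Stage 3: F_3 = 10^(3.79/10) = 2.393, G_3 = 10^(18.6/10) = 72.44
  Stage 4: F_4 = 10^(5.50/10) = 3.548, G_4 = 10^(−3.86/10) = 0.4111
Friis cascade:
  F = 1.387 + (2.636 − 1)/0.7211 + (2.393 − 1)/0.2735 + (3.548 − 1)/19.82 = 8.878
NF = 10 log₁₀(8.878) = 9.48 dB

9.48 dB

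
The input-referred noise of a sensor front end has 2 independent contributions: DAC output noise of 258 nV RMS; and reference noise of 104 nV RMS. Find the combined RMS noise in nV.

Uncorrelated sources add in power (mean-square): V_tot = √(ΣV_i²)
V_tot = √[(2.58×10⁻⁷)² + (1.04×10⁻⁷)²] = 2.78×10⁻⁷ V = 278 nV

278 nV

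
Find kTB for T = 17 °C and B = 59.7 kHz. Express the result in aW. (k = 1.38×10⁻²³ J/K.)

T = 17 °C + 273.15 = 290.15 K
P_n = kTB = 1.38×10⁻²³ × 290.15 × 5.97×10⁴ = 2.39×10⁻¹⁶ W = 239 aW

239 aW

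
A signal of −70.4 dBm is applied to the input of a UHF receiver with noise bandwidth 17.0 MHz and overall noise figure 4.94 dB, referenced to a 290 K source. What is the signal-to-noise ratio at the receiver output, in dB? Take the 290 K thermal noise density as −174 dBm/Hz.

26.4 dB

Noise floor: N = −174 + 10 log₁₀(B) + NF
10 log₁₀(1.70×10⁷) = 72.3 dB
N = −174 + 72.3 + 4.94 = −96.76 dBm
SNR = P_sig − N = −70.4 − (−96.76) = 26.36 dB → 26.4 dB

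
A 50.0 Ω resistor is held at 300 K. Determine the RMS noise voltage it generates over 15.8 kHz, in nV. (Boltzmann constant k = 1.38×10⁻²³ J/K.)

V_n = √(4kTRB)
4kTRB = 4 × 1.38×10⁻²³ × 300 × 5.00×10¹ × 1.58×10⁴ = 1.31×10⁻¹⁴ V²
V_n = √(1.31×10⁻¹⁴) = 1.14×10⁻⁷ V = 114 nV

114 nV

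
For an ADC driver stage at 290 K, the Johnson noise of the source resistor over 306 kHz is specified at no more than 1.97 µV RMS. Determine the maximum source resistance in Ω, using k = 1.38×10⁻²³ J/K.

Johnson–Nyquist: V_n = √(4kTRB) ⇒ R = V_n² / (4kTB)
4kTB = 4 × 1.38×10⁻²³ × 290 × 3.06×10⁵ = 4.90×10⁻¹⁵
R = (1.97×10⁻⁶)² / 4.90×10⁻¹⁵ = 7.92×10² Ω = 792 Ω

792 Ω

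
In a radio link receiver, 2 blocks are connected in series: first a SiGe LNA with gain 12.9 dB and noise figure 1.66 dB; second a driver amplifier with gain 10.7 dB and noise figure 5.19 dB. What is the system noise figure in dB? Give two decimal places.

Convert to linear (a loss of L dB is a gain of −L dB): F_i = 10^(NF_i/10), G_i = 10^(G_i,dB/10)
  Stage 1: F_1 = 10^(1.66/10) = 1.466, G_1 = 10^(12.9/10) = 19.50
  Stage 2: F_2 = 10^(5.19/10) = 3.304, G_2 = 10^(10.7/10) = 11.75
Friis cascade:
  F = 1.466 + (3.304 − 1)/19.50 = 1.584
NF = 10 log₁₀(1.584) = 2.00 dB

2.00 dB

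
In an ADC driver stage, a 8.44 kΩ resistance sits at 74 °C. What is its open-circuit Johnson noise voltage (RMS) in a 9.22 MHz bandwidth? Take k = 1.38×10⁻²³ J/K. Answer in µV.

T = 74 °C + 273.15 = 347.15 K
V_n = √(4kTRB)
4kTRB = 4 × 1.38×10⁻²³ × 347.15 × 8.44×10³ × 9.22×10⁶ = 1.49×10⁻⁹ V²
V_n = √(1.49×10⁻⁹) = 3.86×10⁻⁵ V = 38.6 µV

38.6 µV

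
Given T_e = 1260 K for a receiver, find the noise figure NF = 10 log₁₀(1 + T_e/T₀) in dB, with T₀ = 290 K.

7.28 dB

F = 1 + T_e/T₀ = 1 + 1260/290 = 5.34483
NF = 10 log₁₀(5.34483) = 7.28 dB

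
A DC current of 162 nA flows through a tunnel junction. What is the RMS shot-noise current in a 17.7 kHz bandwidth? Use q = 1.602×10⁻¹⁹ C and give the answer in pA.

30.3 pA

I_n = √(2qI·B)
2qI·B = 2 × 1.602×10⁻¹⁹ × 1.62×10⁻⁷ × 1.77×10⁴ = 9.19×10⁻²² A²
I_n = √(9.19×10⁻²²) = 3.03×10⁻¹¹ A = 30.3 pA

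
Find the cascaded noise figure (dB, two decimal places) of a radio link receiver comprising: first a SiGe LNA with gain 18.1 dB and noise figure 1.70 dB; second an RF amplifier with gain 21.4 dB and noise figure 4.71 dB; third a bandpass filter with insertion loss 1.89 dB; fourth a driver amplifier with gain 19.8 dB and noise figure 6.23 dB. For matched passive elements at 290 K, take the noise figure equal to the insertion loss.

1.79 dB

Convert to linear (a loss of L dB is a gain of −L dB): F_i = 10^(NF_i/10), G_i = 10^(G_i,dB/10)
  Stage 1: F_1 = 10^(1.70/10) = 1.479, G_1 = 10^(18.1/10) = 64.57
  Stage 2: F_2 = 10^(4.71/10) = 2.958, G_2 = 10^(21.4/10) = 138.0
  Stage 3: F_3 = 10^(1.89/10) = 1.545, G_3 = 10^(−1.89/10) = 0.6471
  Stage 4: F_4 = 10^(6.23/10) = 4.198, G_4 = 10^(19.8/10) = 95.50
Friis cascade:
  F = 1.479 + (2.958 − 1)/64.57 + (1.545 − 1)/8913 + (4.198 − 1)/5768 = 1.510
NF = 10 log₁₀(1.510) = 1.79 dB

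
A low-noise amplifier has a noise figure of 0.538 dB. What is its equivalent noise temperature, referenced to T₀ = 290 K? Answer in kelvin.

38.2 K

F = 10^(0.538/10) = 1.13188
T_e = (F − 1)·T₀ = (1.13188 − 1) × 290 = 38.2 K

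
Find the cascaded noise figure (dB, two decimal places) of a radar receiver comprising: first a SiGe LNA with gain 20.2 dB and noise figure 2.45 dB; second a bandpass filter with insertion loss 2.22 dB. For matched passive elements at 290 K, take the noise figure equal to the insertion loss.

2.47 dB

Convert to linear (a loss of L dB is a gain of −L dB): F_i = 10^(NF_i/10), G_i = 10^(G_i,dB/10)
  Stage 1: F_1 = 10^(2.45/10) = 1.758, G_1 = 10^(20.2/10) = 104.7
  Stage 2: F_2 = 10^(2.22/10) = 1.667, G_2 = 10^(−2.22/10) = 0.5998
Friis cascade:
  F = 1.758 + (1.667 − 1)/104.7 = 1.764
NF = 10 log₁₀(1.764) = 2.47 dB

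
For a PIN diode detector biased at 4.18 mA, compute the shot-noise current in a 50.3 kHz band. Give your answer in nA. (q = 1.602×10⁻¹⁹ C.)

8.21 nA

I_n = √(2qI·B)
2qI·B = 2 × 1.602×10⁻¹⁹ × 4.18×10⁻³ × 5.03×10⁴ = 6.74×10⁻¹⁷ A²
I_n = √(6.74×10⁻¹⁷) = 8.21×10⁻⁹ A = 8.21 nA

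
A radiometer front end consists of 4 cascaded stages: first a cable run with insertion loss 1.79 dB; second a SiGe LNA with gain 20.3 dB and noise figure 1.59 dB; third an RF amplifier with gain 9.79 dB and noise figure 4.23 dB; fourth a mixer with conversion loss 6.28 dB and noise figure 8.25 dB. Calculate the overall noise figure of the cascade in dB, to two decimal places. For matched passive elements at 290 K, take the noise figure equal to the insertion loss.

3.44 dB

Convert to linear (a loss of L dB is a gain of −L dB): F_i = 10^(NF_i/10), G_i = 10^(G_i,dB/10)
  Stage 1: F_1 = 10^(1.79/10) = 1.510, G_1 = 10^(−1.79/10) = 0.6622
  Stage 2: F_2 = 10^(1.59/10) = 1.442, G_2 = 10^(20.3/10) = 107.2
  Stage 3: F_3 = 10^(4.23/10) = 2.649, G_3 = 10^(9.79/10) = 9.528
  Stage 4: F_4 = 10^(8.25/10) = 6.683, G_4 = 10^(−6.28/10) = 0.2355
Friis cascade:
  F = 1.510 + (1.442 − 1)/0.6622 + (2.649 − 1)/70.96 + (6.683 − 1)/676.1 = 2.209
NF = 10 log₁₀(2.209) = 3.44 dB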